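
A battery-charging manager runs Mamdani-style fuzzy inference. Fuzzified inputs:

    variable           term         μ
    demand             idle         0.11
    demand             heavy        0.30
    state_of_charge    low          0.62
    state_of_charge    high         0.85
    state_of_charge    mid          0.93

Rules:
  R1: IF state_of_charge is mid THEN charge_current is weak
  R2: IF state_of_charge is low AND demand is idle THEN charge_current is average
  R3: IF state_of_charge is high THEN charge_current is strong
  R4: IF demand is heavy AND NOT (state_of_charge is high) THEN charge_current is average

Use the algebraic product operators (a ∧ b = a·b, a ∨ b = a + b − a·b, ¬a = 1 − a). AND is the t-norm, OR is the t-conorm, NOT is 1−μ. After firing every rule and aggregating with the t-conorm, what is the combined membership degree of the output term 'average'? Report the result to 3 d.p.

R1: mid=0.93 → w = 0.9300
R2: low=0.62, idle=0.11; AND[a·b] → w = 0.0682
R3: high=0.85 → w = 0.8500
R4: heavy=0.30, ¬high=1−0.85=0.15; AND[a·b] → w = 0.0450
Rules with consequent 'average': {R2, R4} → strengths 0.0682, 0.0450
Aggregate via t-conorm [a + b − a·b]: 0.1101

0.110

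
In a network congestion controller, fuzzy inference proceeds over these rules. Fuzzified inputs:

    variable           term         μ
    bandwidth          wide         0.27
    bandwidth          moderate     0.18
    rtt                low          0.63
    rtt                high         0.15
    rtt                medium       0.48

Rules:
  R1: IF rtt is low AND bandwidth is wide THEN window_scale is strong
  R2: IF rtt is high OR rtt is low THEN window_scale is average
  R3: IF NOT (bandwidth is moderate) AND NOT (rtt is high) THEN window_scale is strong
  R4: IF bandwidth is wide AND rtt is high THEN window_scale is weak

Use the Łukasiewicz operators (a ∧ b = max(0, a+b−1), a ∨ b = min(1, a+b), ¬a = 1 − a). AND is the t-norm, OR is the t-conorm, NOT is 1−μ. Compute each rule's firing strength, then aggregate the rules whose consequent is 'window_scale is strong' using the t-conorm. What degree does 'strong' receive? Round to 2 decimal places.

R1: low=0.63, wide=0.27; AND[max(0, a+b−1)] → w = 0.00
R2: high=0.15, low=0.63; OR[min(1, a+b)] → w = 0.78
R3: ¬moderate=1−0.18=0.82, ¬high=1−0.15=0.85; AND[max(0, a+b−1)] → w = 0.67
R4: wide=0.27, high=0.15; AND[max(0, a+b−1)] → w = 0.00
Rules with consequent 'strong': {R1, R3} → strengths 0.00, 0.67
Aggregate via t-conorm [min(1, a+b)]: 0.67

0.67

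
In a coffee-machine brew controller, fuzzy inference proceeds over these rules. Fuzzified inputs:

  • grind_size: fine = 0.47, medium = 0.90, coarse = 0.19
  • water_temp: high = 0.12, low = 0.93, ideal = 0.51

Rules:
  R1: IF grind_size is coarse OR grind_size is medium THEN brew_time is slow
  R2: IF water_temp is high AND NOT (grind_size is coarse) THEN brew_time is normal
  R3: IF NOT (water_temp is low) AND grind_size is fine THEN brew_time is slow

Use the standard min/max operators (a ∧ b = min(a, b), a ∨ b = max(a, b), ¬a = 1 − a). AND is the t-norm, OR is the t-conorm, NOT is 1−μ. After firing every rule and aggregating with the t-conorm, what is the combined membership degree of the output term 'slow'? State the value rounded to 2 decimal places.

R1: coarse=0.19, medium=0.90; OR[max(a, b)] → w = 0.90
R2: high=0.12, ¬coarse=1−0.19=0.81; AND[min(a, b)] → w = 0.12
R3: ¬low=1−0.93=0.07, fine=0.47; AND[min(a, b)] → w = 0.07
Rules with consequent 'slow': {R1, R3} → strengths 0.90, 0.07
Aggregate via t-conorm [max(a, b)]: 0.90

0.90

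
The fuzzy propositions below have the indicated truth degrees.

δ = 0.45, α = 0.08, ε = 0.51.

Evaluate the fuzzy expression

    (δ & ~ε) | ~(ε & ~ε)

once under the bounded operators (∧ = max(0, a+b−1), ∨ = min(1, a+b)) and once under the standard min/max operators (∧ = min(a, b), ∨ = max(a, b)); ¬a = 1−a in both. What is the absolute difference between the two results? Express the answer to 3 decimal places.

0.490

Under bounded:
  ~ε = 1 − 0.51 = 0.49
  δ & ~ε = max(0, a+b−1) on (0.45, 0.49) = 0.00
  ~ε = 1 − 0.51 = 0.49
  ε & ~ε = max(0, a+b−1) on (0.51, 0.49) = 0.00
  ~(ε & ~ε) = 1 − 0.00 = 1.00
  (δ & ~ε) | ~(ε & ~ε) = min(1, a+b) on (0.00, 1.00) = 1.00
  → value = 1.0000
Under standard min/max:
  ~ε = 1 − 0.51 = 0.49
  δ & ~ε = min(a, b) on (0.45, 0.49) = 0.45
  ~ε = 1 − 0.51 = 0.49
  ε & ~ε = min(a, b) on (0.51, 0.49) = 0.49
  ~(ε & ~ε) = 1 − 0.49 = 0.51
  (δ & ~ε) | ~(ε & ~ε) = max(a, b) on (0.45, 0.51) = 0.51
  → value = 0.5100
|1.0000 − 0.5100| = 0.490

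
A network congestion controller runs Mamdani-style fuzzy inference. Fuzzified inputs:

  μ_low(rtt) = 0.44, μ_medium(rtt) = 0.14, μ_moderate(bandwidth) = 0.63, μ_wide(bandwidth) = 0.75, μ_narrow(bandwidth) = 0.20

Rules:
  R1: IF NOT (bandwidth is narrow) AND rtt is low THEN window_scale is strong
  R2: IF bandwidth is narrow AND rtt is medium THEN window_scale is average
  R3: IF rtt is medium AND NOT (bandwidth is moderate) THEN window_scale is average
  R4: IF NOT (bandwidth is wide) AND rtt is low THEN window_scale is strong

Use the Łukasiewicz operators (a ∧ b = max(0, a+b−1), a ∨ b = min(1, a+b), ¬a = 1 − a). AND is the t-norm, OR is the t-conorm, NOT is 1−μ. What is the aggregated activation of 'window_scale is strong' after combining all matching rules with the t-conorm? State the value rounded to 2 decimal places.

R1: ¬narrow=1−0.20=0.80, low=0.44; AND[max(0, a+b−1)] → w = 0.24
R2: narrow=0.20, medium=0.14; AND[max(0, a+b−1)] → w = 0.00
R3: medium=0.14, ¬moderate=1−0.63=0.37; AND[max(0, a+b−1)] → w = 0.00
R4: ¬wide=1−0.75=0.25, low=0.44; AND[max(0, a+b−1)] → w = 0.00
Rules with consequent 'strong': {R1, R4} → strengths 0.24, 0.00
Aggregate via t-conorm [min(1, a+b)]: 0.24

0.24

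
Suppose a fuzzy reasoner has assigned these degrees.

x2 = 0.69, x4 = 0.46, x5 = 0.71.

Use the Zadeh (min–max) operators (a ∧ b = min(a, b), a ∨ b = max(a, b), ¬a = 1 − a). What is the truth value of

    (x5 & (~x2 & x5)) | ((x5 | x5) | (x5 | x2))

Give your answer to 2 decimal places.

0.71

~x2 = 1 − 0.69 = 0.31
~x2 & x5 = min(a, b) on (0.31, 0.71) = 0.31
x5 & (~x2 & x5) = min(a, b) on (0.71, 0.31) = 0.31
x5 | x5 = max(a, b) on (0.71, 0.71) = 0.71
x5 | x2 = max(a, b) on (0.71, 0.69) = 0.71
(x5 | x5) | (x5 | x2) = max(a, b) on (0.71, 0.71) = 0.71
(x5 & (~x2 & x5)) | ((x5 | x5) | (x5 | x2)) = max(a, b) on (0.31, 0.71) = 0.71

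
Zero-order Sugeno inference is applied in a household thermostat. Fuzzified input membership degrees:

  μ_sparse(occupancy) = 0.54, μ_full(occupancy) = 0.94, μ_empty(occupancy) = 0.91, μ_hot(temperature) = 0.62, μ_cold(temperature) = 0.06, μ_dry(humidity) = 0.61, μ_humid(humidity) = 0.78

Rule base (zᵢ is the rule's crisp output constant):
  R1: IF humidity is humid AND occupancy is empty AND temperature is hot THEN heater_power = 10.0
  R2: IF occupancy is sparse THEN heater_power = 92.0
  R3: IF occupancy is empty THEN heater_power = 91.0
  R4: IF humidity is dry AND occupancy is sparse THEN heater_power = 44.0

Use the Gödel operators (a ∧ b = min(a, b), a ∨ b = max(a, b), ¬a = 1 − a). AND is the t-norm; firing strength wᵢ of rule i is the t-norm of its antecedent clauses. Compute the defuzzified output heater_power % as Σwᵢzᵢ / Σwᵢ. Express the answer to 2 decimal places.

62.24

R1 (z=10.0): humid=0.78, empty=0.91, hot=0.62; AND[min(a, b)] → w = 0.62
R2 (z=92.0): sparse=0.54 → w = 0.54
R3 (z=91.0): empty=0.91 → w = 0.91
R4 (z=44.0): dry=0.61, sparse=0.54; AND[min(a, b)] → w = 0.54
Weighted average = (0.62·10.0 + 0.54·92.0 + 0.91·91.0 + 0.54·44.0) / (0.62 + 0.54 + 0.91 + 0.54)
  = 162.4500 / 2.6100 = 62.24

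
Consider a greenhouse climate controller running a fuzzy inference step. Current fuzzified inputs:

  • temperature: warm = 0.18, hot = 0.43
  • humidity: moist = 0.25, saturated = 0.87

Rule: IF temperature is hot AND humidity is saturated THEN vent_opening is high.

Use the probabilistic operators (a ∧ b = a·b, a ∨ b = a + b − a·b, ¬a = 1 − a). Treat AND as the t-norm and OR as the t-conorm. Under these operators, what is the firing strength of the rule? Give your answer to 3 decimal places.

firing strength: hot=0.43, saturated=0.87; AND[a·b] → w = 0.3741

0.374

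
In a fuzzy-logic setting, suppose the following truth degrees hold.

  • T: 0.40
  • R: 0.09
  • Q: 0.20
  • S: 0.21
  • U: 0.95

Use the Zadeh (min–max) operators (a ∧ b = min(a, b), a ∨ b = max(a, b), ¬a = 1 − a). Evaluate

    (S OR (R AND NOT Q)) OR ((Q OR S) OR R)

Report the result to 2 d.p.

0.21

NOT Q = 1 − 0.20 = 0.80
R AND NOT Q = min(a, b) on (0.09, 0.80) = 0.09
S OR (R AND NOT Q) = max(a, b) on (0.21, 0.09) = 0.21
Q OR S = max(a, b) on (0.20, 0.21) = 0.21
(Q OR S) OR R = max(a, b) on (0.21, 0.09) = 0.21
(S OR (R AND NOT Q)) OR ((Q OR S) OR R) = max(a, b) on (0.21, 0.21) = 0.21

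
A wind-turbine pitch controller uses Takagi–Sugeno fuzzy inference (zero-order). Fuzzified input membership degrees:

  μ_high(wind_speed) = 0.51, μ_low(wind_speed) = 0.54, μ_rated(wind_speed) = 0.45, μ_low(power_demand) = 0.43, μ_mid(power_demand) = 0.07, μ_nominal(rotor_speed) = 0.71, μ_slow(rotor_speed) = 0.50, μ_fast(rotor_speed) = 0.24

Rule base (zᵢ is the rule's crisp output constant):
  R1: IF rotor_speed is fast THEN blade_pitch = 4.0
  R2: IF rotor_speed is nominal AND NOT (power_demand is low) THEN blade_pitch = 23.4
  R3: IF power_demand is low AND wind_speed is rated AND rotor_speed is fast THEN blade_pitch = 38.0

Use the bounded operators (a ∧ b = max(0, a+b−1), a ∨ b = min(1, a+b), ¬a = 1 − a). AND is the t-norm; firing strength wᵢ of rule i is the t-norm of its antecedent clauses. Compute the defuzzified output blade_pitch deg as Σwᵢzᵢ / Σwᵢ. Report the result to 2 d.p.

R1 (z=4.0): fast=0.24 → w = 0.24
R2 (z=23.4): nominal=0.71, ¬low=1−0.43=0.57; AND[max(0, a+b−1)] → w = 0.28
R3 (z=38.0): low=0.43, rated=0.45, fast=0.24; AND[max(0, a+b−1)] → w = 0.00
Weighted average = (0.24·4.0 + 0.28·23.4 + 0.00·38.0) / (0.24 + 0.28 + 0.00)
  = 7.5120 / 0.5200 = 14.45

14.45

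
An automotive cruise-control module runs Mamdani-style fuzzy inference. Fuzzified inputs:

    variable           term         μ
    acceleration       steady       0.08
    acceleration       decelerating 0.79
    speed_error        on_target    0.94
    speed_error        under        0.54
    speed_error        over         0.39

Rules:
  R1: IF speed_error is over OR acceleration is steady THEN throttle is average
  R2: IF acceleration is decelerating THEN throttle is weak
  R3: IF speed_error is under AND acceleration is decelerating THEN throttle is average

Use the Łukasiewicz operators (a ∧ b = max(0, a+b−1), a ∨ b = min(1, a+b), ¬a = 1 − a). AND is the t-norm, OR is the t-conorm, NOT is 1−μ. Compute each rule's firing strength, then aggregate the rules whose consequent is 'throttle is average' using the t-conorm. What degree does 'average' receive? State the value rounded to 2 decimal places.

R1: over=0.39, steady=0.08; OR[min(1, a+b)] → w = 0.47
R2: decelerating=0.79 → w = 0.79
R3: under=0.54, decelerating=0.79; AND[max(0, a+b−1)] → w = 0.33
Rules with consequent 'average': {R1, R3} → strengths 0.47, 0.33
Aggregate via t-conorm [min(1, a+b)]: 0.80

0.80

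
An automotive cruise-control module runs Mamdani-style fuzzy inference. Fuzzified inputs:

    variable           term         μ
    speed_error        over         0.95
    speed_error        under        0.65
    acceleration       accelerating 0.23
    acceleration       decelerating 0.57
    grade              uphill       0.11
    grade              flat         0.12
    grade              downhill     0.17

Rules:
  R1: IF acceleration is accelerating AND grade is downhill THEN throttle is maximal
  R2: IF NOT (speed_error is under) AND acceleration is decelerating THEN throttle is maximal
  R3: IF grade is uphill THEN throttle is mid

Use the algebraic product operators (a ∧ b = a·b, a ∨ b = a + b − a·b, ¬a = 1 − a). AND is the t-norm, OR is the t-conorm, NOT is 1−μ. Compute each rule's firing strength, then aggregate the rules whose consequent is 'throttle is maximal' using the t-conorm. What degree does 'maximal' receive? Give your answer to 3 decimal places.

0.231

R1: accelerating=0.23, downhill=0.17; AND[a·b] → w = 0.0391
R2: ¬under=1−0.65=0.35, decelerating=0.57; AND[a·b] → w = 0.1995
R3: uphill=0.11 → w = 0.1100
Rules with consequent 'maximal': {R1, R2} → strengths 0.0391, 0.1995
Aggregate via t-conorm [a + b − a·b]: 0.2308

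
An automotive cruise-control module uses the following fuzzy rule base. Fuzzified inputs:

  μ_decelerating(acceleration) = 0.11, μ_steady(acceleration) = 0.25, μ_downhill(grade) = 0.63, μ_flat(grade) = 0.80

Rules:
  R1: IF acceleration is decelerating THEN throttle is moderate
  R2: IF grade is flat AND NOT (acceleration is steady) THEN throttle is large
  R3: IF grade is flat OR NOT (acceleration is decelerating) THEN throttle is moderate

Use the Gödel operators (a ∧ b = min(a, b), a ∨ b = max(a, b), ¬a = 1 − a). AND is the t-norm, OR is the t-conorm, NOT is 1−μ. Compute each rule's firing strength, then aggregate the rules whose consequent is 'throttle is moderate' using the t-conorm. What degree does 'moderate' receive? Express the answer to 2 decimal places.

0.89

R1: decelerating=0.11 → w = 0.11
R2: flat=0.80, ¬steady=1−0.25=0.75; AND[min(a, b)] → w = 0.75
R3: flat=0.80, ¬decelerating=1−0.11=0.89; OR[max(a, b)] → w = 0.89
Rules with consequent 'moderate': {R1, R3} → strengths 0.11, 0.89
Aggregate via t-conorm [max(a, b)]: 0.89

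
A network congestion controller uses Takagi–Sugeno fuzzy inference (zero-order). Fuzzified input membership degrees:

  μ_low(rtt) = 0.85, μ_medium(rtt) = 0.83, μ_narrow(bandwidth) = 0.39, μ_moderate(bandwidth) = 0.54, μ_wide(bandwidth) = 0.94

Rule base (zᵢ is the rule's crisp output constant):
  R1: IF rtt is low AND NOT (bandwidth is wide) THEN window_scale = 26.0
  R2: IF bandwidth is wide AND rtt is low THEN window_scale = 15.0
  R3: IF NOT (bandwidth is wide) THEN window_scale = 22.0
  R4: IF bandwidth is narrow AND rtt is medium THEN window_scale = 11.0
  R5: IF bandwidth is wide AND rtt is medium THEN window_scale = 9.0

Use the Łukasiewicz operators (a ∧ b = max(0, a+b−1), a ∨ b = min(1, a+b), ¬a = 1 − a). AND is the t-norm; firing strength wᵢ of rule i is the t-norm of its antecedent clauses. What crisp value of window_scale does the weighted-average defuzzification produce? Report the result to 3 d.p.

R1 (z=26.0): low=0.85, ¬wide=1−0.94=0.06; AND[max(0, a+b−1)] → w = 0.00
R2 (z=15.0): wide=0.94, low=0.85; AND[max(0, a+b−1)] → w = 0.79
R3 (z=22.0): ¬wide=1−0.94=0.06 → w = 0.06
R4 (z=11.0): narrow=0.39, medium=0.83; AND[max(0, a+b−1)] → w = 0.22
R5 (z=9.0): wide=0.94, medium=0.83; AND[max(0, a+b−1)] → w = 0.77
Weighted average = (0.00·26.0 + 0.79·15.0 + 0.06·22.0 + 0.22·11.0 + 0.77·9.0) / (0.00 + 0.79 + 0.06 + 0.22 + 0.77)
  = 22.5200 / 1.8400 = 12.239

12.239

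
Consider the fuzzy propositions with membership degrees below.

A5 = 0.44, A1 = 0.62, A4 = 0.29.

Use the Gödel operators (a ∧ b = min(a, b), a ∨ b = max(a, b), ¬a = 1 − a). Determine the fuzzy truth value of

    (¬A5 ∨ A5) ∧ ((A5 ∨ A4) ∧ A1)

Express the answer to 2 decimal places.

0.44

¬A5 = 1 − 0.44 = 0.56
¬A5 ∨ A5 = max(a, b) on (0.56, 0.44) = 0.56
A5 ∨ A4 = max(a, b) on (0.44, 0.29) = 0.44
(A5 ∨ A4) ∧ A1 = min(a, b) on (0.44, 0.62) = 0.44
(¬A5 ∨ A5) ∧ ((A5 ∨ A4) ∧ A1) = min(a, b) on (0.56, 0.44) = 0.44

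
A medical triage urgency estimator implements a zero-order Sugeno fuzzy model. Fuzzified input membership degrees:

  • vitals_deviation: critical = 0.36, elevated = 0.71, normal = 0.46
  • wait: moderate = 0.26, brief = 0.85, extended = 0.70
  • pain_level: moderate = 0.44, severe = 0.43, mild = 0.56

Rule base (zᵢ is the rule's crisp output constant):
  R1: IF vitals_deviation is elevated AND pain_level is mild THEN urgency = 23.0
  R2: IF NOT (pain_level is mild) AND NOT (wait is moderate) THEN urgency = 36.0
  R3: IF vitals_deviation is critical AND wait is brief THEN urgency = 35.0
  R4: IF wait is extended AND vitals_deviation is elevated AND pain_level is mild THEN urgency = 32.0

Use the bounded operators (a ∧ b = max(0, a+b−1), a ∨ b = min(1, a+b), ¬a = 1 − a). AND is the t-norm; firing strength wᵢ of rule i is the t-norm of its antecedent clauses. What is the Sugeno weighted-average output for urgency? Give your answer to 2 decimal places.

30.36

R1 (z=23.0): elevated=0.71, mild=0.56; AND[max(0, a+b−1)] → w = 0.27
R2 (z=36.0): ¬mild=1−0.56=0.44, ¬moderate=1−0.26=0.74; AND[max(0, a+b−1)] → w = 0.18
R3 (z=35.0): critical=0.36, brief=0.85; AND[max(0, a+b−1)] → w = 0.21
R4 (z=32.0): extended=0.70, elevated=0.71, mild=0.56; AND[max(0, a+b−1)] → w = 0.00
Weighted average = (0.27·23.0 + 0.18·36.0 + 0.21·35.0 + 0.00·32.0) / (0.27 + 0.18 + 0.21 + 0.00)
  = 20.0400 / 0.6600 = 30.36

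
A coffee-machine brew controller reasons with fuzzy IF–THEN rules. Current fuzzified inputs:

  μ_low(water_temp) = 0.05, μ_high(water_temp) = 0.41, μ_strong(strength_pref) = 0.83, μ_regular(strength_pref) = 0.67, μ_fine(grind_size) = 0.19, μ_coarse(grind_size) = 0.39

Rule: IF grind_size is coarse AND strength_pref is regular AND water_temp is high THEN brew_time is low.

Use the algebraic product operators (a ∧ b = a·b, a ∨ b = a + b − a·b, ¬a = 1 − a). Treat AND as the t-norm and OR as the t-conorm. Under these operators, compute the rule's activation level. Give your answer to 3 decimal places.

firing strength: coarse=0.39, regular=0.67, high=0.41; AND[a·b] → w = 0.1071

0.107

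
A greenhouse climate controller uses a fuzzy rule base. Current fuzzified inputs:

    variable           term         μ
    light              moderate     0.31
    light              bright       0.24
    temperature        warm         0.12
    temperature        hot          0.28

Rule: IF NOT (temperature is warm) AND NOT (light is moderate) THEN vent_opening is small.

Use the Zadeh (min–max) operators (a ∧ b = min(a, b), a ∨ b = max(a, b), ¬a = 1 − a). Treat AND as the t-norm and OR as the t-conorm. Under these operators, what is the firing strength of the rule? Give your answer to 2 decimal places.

0.69

firing strength: ¬warm=1−0.12=0.88, ¬moderate=1−0.31=0.69; AND[min(a, b)] → w = 0.69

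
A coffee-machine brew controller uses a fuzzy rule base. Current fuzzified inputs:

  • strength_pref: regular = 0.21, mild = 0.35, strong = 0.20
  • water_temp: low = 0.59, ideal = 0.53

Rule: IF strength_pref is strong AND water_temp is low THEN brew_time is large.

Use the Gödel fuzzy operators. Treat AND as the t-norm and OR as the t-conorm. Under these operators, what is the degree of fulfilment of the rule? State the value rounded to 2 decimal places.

firing strength: strong=0.20, low=0.59; AND[min(a, b)] → w = 0.20

0.20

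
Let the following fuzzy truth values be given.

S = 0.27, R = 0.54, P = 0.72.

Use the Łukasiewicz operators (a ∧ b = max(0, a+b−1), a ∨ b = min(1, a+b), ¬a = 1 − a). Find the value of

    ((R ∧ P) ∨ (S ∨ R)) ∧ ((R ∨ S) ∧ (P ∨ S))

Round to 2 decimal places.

0.80

R ∧ P = max(0, a+b−1) on (0.54, 0.72) = 0.26
S ∨ R = min(1, a+b) on (0.27, 0.54) = 0.81
(R ∧ P) ∨ (S ∨ R) = min(1, a+b) on (0.26, 0.81) = 1.00
R ∨ S = min(1, a+b) on (0.54, 0.27) = 0.81
P ∨ S = min(1, a+b) on (0.72, 0.27) = 0.99
(R ∨ S) ∧ (P ∨ S) = max(0, a+b−1) on (0.81, 0.99) = 0.80
((R ∧ P) ∨ (S ∨ R)) ∧ ((R ∨ S) ∧ (P ∨ S)) = max(0, a+b−1) on (1.00, 0.80) = 0.80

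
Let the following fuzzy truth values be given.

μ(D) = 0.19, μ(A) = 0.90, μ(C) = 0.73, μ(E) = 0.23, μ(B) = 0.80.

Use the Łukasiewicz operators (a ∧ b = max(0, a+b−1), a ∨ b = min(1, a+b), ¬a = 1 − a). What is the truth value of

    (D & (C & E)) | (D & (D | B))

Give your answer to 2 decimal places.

C & E = max(0, a+b−1) on (0.73, 0.23) = 0.00
D & (C & E) = max(0, a+b−1) on (0.19, 0.00) = 0.00
D | B = min(1, a+b) on (0.19, 0.80) = 0.99
D & (D | B) = max(0, a+b−1) on (0.19, 0.99) = 0.18
(D & (C & E)) | (D & (D | B)) = min(1, a+b) on (0.00, 0.18) = 0.18

0.18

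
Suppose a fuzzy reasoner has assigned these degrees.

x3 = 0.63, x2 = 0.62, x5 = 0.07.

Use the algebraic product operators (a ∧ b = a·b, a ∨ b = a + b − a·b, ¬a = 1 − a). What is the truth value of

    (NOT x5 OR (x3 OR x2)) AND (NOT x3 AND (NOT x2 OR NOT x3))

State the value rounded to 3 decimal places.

0.223

NOT x5 = 1 − 0.0700 = 0.9300
x3 OR x2 = a + b − a·b on (0.6300, 0.6200) = 0.8594
NOT x5 OR (x3 OR x2) = a + b − a·b on (0.9300, 0.8594) = 0.9902
NOT x3 = 1 − 0.6300 = 0.3700
NOT x2 = 1 − 0.6200 = 0.3800
NOT x3 = 1 − 0.6300 = 0.3700
NOT x2 OR NOT x3 = a + b − a·b on (0.3800, 0.3700) = 0.6094
NOT x3 AND (NOT x2 OR NOT x3) = a·b on (0.3700, 0.6094) = 0.2255
(NOT x5 OR (x3 OR x2)) AND (NOT x3 AND (NOT x2 OR NOT x3)) = a·b on (0.9902, 0.2255) = 0.2233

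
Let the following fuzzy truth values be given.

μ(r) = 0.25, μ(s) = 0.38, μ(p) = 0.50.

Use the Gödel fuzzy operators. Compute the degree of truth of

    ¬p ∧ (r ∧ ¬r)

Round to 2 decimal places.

¬p = 1 − 0.50 = 0.50
¬r = 1 − 0.25 = 0.75
r ∧ ¬r = min(a, b) on (0.25, 0.75) = 0.25
¬p ∧ (r ∧ ¬r) = min(a, b) on (0.50, 0.25) = 0.25

0.25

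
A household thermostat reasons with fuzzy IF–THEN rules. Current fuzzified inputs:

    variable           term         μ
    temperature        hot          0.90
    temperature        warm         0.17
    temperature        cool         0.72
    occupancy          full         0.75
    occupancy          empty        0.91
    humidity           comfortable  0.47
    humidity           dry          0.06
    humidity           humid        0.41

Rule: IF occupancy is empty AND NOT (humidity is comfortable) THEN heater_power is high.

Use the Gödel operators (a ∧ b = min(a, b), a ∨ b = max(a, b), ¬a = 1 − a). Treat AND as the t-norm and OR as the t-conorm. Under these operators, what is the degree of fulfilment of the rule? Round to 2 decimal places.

0.53

firing strength: empty=0.91, ¬comfortable=1−0.47=0.53; AND[min(a, b)] → w = 0.53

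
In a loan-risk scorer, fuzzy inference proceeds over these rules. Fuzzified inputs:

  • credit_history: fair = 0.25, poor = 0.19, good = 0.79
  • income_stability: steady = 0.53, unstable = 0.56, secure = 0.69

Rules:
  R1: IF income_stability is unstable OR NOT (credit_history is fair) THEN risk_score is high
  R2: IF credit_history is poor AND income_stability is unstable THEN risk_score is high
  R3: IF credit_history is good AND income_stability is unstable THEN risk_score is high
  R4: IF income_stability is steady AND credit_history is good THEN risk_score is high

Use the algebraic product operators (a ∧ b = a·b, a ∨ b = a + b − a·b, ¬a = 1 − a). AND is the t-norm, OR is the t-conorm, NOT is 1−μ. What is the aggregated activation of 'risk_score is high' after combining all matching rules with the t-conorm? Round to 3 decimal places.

0.968

R1: unstable=0.56, ¬fair=1−0.25=0.75; OR[a + b − a·b] → w = 0.8900
R2: poor=0.19, unstable=0.56; AND[a·b] → w = 0.1064
R3: good=0.79, unstable=0.56; AND[a·b] → w = 0.4424
R4: steady=0.53, good=0.79; AND[a·b] → w = 0.4187
Rules with consequent 'high': {R1, R2, R3, R4} → strengths 0.8900, 0.1064, 0.4424, 0.4187
Aggregate via t-conorm [a + b − a·b]: 0.9681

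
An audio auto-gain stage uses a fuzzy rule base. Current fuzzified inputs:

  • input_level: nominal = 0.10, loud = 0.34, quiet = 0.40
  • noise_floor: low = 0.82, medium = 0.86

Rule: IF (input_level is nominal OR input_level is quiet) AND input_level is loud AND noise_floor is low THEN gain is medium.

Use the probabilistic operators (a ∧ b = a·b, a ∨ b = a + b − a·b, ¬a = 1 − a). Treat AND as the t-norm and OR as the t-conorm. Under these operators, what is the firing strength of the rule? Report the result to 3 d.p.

0.128

firing strength: (nominal=0.10 OR quiet=0.40) = 0.4600; AND[a·b] with loud=0.34, low=0.82 → w = 0.1282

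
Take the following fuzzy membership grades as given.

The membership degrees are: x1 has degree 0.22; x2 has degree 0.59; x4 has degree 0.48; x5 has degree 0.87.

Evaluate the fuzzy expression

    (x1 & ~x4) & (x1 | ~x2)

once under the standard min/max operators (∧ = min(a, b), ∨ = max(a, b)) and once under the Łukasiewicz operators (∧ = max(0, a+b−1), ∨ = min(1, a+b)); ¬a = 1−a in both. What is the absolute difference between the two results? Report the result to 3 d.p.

0.220

Under standard min/max:
  ~x4 = 1 − 0.48 = 0.52
  x1 & ~x4 = min(a, b) on (0.22, 0.52) = 0.22
  ~x2 = 1 − 0.59 = 0.41
  x1 | ~x2 = max(a, b) on (0.22, 0.41) = 0.41
  (x1 & ~x4) & (x1 | ~x2) = min(a, b) on (0.22, 0.41) = 0.22
  → value = 0.2200
Under Łukasiewicz:
  ~x4 = 1 − 0.48 = 0.52
  x1 & ~x4 = max(0, a+b−1) on (0.22, 0.52) = 0.00
  ~x2 = 1 − 0.59 = 0.41
  x1 | ~x2 = min(1, a+b) on (0.22, 0.41) = 0.63
  (x1 & ~x4) & (x1 | ~x2) = max(0, a+b−1) on (0.00, 0.63) = 0.00
  → value = 0.0000
|0.2200 − 0.0000| = 0.220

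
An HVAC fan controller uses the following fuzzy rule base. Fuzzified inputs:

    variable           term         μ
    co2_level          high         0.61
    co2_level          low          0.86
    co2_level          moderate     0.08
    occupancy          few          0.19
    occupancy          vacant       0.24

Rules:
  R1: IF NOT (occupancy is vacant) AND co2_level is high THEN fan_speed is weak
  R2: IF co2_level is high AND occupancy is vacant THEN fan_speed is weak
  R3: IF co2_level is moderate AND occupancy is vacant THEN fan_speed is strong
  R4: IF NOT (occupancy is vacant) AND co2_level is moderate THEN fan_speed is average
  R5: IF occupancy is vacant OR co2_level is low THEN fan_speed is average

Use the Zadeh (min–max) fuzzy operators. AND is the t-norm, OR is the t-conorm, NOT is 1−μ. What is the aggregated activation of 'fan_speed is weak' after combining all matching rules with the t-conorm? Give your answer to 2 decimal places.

0.61

R1: ¬vacant=1−0.24=0.76, high=0.61; AND[min(a, b)] → w = 0.61
R2: high=0.61, vacant=0.24; AND[min(a, b)] → w = 0.24
R3: moderate=0.08, vacant=0.24; AND[min(a, b)] → w = 0.08
R4: ¬vacant=1−0.24=0.76, moderate=0.08; AND[min(a, b)] → w = 0.08
R5: vacant=0.24, low=0.86; OR[max(a, b)] → w = 0.86
Rules with consequent 'weak': {R1, R2} → strengths 0.61, 0.24
Aggregate via t-conorm [max(a, b)]: 0.61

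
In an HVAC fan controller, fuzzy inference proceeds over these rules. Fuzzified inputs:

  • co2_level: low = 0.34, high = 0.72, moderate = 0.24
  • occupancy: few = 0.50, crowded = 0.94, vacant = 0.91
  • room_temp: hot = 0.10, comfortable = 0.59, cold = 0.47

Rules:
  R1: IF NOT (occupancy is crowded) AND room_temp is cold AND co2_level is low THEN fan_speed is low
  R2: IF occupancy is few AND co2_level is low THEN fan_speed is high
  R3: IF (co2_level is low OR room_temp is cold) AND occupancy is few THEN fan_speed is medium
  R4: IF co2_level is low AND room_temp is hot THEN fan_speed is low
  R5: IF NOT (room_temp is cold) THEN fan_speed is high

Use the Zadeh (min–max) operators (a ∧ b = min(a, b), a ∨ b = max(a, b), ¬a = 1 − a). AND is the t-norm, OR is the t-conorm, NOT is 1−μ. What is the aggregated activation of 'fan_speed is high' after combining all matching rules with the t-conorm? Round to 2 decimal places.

0.53

R1: ¬crowded=1−0.94=0.06, cold=0.47, low=0.34; AND[min(a, b)] → w = 0.06
R2: few=0.50, low=0.34; AND[min(a, b)] → w = 0.34
R3: (low=0.34 OR cold=0.47) = 0.47; AND[min(a, b)] with few=0.50 → w = 0.47
R4: low=0.34, hot=0.10; AND[min(a, b)] → w = 0.10
R5: ¬cold=1−0.47=0.53 → w = 0.53
Rules with consequent 'high': {R2, R5} → strengths 0.34, 0.53
Aggregate via t-conorm [max(a, b)]: 0.53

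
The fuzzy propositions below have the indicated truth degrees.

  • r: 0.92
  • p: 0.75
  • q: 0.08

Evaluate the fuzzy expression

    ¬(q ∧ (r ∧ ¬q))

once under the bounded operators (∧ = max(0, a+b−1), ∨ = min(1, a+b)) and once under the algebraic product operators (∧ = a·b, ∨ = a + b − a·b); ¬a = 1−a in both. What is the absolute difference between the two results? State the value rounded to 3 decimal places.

0.068

Under bounded:
  ¬q = 1 − 0.08 = 0.92
  r ∧ ¬q = max(0, a+b−1) on (0.92, 0.92) = 0.84
  q ∧ (r ∧ ¬q) = max(0, a+b−1) on (0.08, 0.84) = 0.00
  ¬(q ∧ (r ∧ ¬q)) = 1 − 0.00 = 1.00
  → value = 1.0000
Under algebraic product:
  ¬q = 1 − 0.0800 = 0.9200
  r ∧ ¬q = a·b on (0.9200, 0.9200) = 0.8464
  q ∧ (r ∧ ¬q) = a·b on (0.0800, 0.8464) = 0.0677
  ¬(q ∧ (r ∧ ¬q)) = 1 − 0.0677 = 0.9323
  → value = 0.9323
|1.0000 − 0.9323| = 0.068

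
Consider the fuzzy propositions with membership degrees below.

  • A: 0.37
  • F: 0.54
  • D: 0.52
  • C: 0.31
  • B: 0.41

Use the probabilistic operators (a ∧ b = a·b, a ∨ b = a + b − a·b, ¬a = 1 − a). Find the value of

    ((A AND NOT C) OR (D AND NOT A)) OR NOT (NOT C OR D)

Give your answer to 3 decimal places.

NOT C = 1 − 0.3100 = 0.6900
A AND NOT C = a·b on (0.3700, 0.6900) = 0.2553
NOT A = 1 − 0.3700 = 0.6300
D AND NOT A = a·b on (0.5200, 0.6300) = 0.3276
(A AND NOT C) OR (D AND NOT A) = a + b − a·b on (0.2553, 0.3276) = 0.4993
NOT C = 1 − 0.3100 = 0.6900
NOT C OR D = a + b − a·b on (0.6900, 0.5200) = 0.8512
NOT (NOT C OR D) = 1 − 0.8512 = 0.1488
((A AND NOT C) OR (D AND NOT A)) OR NOT (NOT C OR D) = a + b − a·b on (0.4993, 0.1488) = 0.5738

0.574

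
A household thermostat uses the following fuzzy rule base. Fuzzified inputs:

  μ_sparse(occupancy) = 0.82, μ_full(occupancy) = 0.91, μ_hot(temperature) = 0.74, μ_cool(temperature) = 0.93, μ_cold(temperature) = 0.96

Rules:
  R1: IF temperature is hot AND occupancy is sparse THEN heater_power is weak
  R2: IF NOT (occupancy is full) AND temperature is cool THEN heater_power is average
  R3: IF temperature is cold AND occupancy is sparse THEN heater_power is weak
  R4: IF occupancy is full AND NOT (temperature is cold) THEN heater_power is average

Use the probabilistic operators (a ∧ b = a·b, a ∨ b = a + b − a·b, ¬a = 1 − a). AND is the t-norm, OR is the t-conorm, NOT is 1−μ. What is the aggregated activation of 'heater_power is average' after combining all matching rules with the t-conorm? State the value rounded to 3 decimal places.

0.117

R1: hot=0.74, sparse=0.82; AND[a·b] → w = 0.6068
R2: ¬full=1−0.91=0.09, cool=0.93; AND[a·b] → w = 0.0837
R3: cold=0.96, sparse=0.82; AND[a·b] → w = 0.7872
R4: full=0.91, ¬cold=1−0.96=0.04; AND[a·b] → w = 0.0364
Rules with consequent 'average': {R2, R4} → strengths 0.0837, 0.0364
Aggregate via t-conorm [a + b − a·b]: 0.1171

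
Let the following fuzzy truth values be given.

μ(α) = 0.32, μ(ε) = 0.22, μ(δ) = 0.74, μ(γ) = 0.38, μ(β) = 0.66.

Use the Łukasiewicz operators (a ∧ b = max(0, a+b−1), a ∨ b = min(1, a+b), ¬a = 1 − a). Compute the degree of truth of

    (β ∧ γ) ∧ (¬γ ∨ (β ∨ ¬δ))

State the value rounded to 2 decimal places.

β ∧ γ = max(0, a+b−1) on (0.66, 0.38) = 0.04
¬γ = 1 − 0.38 = 0.62
¬δ = 1 − 0.74 = 0.26
β ∨ ¬δ = min(1, a+b) on (0.66, 0.26) = 0.92
¬γ ∨ (β ∨ ¬δ) = min(1, a+b) on (0.62, 0.92) = 1.00
(β ∧ γ) ∧ (¬γ ∨ (β ∨ ¬δ)) = max(0, a+b−1) on (0.04, 1.00) = 0.04

0.04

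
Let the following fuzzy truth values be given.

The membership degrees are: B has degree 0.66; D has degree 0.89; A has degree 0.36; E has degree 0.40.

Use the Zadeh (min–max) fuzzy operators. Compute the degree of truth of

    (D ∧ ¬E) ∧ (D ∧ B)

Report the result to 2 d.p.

0.60

¬E = 1 − 0.40 = 0.60
D ∧ ¬E = min(a, b) on (0.89, 0.60) = 0.60
D ∧ B = min(a, b) on (0.89, 0.66) = 0.66
(D ∧ ¬E) ∧ (D ∧ B) = min(a, b) on (0.60, 0.66) = 0.60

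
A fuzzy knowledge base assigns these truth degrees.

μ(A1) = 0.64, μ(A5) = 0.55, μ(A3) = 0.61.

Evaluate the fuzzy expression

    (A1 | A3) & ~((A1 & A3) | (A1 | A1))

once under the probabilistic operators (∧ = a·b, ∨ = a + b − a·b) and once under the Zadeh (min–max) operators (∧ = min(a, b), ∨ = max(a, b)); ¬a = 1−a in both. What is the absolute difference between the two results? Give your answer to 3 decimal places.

Under probabilistic:
  A1 | A3 = a + b − a·b on (0.6400, 0.6100) = 0.8596
  A1 & A3 = a·b on (0.6400, 0.6100) = 0.3904
  A1 | A1 = a + b − a·b on (0.6400, 0.6400) = 0.8704
  (A1 & A3) | (A1 | A1) = a + b − a·b on (0.3904, 0.8704) = 0.9210
  ~((A1 & A3) | (A1 | A1)) = 1 − 0.9210 = 0.0790
  (A1 | A3) & ~((A1 & A3) | (A1 | A1)) = a·b on (0.8596, 0.0790) = 0.0679
  → value = 0.0679
Under Zadeh (min–max):
  A1 | A3 = max(a, b) on (0.64, 0.61) = 0.64
  A1 & A3 = min(a, b) on (0.64, 0.61) = 0.61
  A1 | A1 = max(a, b) on (0.64, 0.64) = 0.64
  (A1 & A3) | (A1 | A1) = max(a, b) on (0.61, 0.64) = 0.64
  ~((A1 & A3) | (A1 | A1)) = 1 − 0.64 = 0.36
  (A1 | A3) & ~((A1 & A3) | (A1 | A1)) = min(a, b) on (0.64, 0.36) = 0.36
  → value = 0.3600
|0.0679 − 0.3600| = 0.292

0.292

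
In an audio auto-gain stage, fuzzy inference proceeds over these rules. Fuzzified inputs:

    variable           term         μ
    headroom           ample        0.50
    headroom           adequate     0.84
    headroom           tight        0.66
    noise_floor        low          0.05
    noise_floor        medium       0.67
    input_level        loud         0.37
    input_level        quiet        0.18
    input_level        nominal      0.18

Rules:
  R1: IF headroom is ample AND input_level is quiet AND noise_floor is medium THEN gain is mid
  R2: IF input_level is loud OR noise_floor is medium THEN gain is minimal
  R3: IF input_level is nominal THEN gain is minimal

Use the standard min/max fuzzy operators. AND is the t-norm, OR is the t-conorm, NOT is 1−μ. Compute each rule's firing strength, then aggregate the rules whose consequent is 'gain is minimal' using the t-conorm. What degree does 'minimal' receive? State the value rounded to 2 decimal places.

0.67

R1: ample=0.50, quiet=0.18, medium=0.67; AND[min(a, b)] → w = 0.18
R2: loud=0.37, medium=0.67; OR[max(a, b)] → w = 0.67
R3: nominal=0.18 → w = 0.18
Rules with consequent 'minimal': {R2, R3} → strengths 0.67, 0.18
Aggregate via t-conorm [max(a, b)]: 0.67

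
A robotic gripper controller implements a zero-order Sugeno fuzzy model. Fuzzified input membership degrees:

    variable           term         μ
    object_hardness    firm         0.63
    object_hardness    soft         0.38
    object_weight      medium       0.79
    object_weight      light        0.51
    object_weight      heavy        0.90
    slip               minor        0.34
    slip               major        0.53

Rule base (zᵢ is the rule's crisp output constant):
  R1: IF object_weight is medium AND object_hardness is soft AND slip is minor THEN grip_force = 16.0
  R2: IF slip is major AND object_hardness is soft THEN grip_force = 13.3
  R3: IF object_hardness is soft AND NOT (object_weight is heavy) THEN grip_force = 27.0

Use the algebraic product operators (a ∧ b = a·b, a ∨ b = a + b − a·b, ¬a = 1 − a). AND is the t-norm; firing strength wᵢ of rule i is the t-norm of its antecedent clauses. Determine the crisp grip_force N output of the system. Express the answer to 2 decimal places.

15.63

R1 (z=16.0): medium=0.79, soft=0.38, minor=0.34; AND[a·b] → w = 0.1021
R2 (z=13.3): major=0.53, soft=0.38; AND[a·b] → w = 0.2014
R3 (z=27.0): soft=0.38, ¬heavy=1−0.90=0.10; AND[a·b] → w = 0.0380
Weighted average = (0.1021·16.0 + 0.2014·13.3 + 0.0380·27.0) / (0.1021 + 0.2014 + 0.0380)
  = 5.3377 / 0.3415 = 15.63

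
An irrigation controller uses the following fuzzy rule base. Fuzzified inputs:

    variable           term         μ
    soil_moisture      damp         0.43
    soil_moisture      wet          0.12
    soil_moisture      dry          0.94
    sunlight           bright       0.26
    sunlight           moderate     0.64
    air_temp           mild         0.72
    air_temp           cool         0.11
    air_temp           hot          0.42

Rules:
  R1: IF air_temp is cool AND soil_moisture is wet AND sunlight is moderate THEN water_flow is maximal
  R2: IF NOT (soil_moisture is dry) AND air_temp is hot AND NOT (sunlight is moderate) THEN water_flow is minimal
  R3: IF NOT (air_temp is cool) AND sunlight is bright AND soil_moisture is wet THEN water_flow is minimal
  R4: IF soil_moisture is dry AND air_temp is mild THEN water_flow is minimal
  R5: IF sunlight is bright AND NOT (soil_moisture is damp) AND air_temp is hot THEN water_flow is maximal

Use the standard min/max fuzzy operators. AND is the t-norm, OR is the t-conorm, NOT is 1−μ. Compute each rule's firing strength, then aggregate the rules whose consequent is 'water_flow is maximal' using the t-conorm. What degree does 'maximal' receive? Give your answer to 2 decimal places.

R1: cool=0.11, wet=0.12, moderate=0.64; AND[min(a, b)] → w = 0.11
R2: ¬dry=1−0.94=0.06, hot=0.42, ¬moderate=1−0.64=0.36; AND[min(a, b)] → w = 0.06
R3: ¬cool=1−0.11=0.89, bright=0.26, wet=0.12; AND[min(a, b)] → w = 0.12
R4: dry=0.94, mild=0.72; AND[min(a, b)] → w = 0.72
R5: bright=0.26, ¬damp=1−0.43=0.57, hot=0.42; AND[min(a, b)] → w = 0.26
Rules with consequent 'maximal': {R1, R5} → strengths 0.11, 0.26
Aggregate via t-conorm [max(a, b)]: 0.26

0.26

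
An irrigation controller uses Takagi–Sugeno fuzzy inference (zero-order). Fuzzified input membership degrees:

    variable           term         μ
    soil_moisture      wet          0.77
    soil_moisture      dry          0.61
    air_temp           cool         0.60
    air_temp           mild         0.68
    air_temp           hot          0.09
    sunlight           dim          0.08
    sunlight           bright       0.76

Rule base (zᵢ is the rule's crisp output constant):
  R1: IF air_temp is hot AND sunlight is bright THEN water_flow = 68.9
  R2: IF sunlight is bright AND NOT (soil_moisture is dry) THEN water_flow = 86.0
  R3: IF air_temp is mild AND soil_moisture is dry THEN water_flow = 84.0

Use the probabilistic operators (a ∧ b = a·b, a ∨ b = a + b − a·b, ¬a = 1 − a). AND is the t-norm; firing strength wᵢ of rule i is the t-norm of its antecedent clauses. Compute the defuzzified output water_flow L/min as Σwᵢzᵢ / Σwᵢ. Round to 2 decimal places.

R1 (z=68.9): hot=0.09, bright=0.76; AND[a·b] → w = 0.0684
R2 (z=86.0): bright=0.76, ¬dry=1−0.61=0.39; AND[a·b] → w = 0.2964
R3 (z=84.0): mild=0.68, dry=0.61; AND[a·b] → w = 0.4148
Weighted average = (0.0684·68.9 + 0.2964·86.0 + 0.4148·84.0) / (0.0684 + 0.2964 + 0.4148)
  = 65.0464 / 0.7796 = 83.44

83.44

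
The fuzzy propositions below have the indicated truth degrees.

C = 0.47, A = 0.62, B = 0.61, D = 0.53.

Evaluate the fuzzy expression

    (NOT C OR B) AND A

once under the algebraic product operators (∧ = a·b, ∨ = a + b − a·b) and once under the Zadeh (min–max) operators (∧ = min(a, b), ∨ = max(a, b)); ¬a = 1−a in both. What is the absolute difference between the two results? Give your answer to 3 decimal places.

0.104

Under algebraic product:
  NOT C = 1 − 0.4700 = 0.5300
  NOT C OR B = a + b − a·b on (0.5300, 0.6100) = 0.8167
  (NOT C OR B) AND A = a·b on (0.8167, 0.6200) = 0.5064
  → value = 0.5064
Under Zadeh (min–max):
  NOT C = 1 − 0.47 = 0.53
  NOT C OR B = max(a, b) on (0.53, 0.61) = 0.61
  (NOT C OR B) AND A = min(a, b) on (0.61, 0.62) = 0.61
  → value = 0.6100
|0.5064 − 0.6100| = 0.104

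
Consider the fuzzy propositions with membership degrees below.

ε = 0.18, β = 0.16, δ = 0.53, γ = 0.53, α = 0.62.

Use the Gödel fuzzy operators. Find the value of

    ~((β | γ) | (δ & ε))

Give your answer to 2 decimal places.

0.47

β | γ = max(a, b) on (0.16, 0.53) = 0.53
δ & ε = min(a, b) on (0.53, 0.18) = 0.18
(β | γ) | (δ & ε) = max(a, b) on (0.53, 0.18) = 0.53
~((β | γ) | (δ & ε)) = 1 − 0.53 = 0.47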